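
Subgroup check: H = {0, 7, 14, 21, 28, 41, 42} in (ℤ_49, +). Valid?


Subgroup test for H = {0, 7, 14, 21, 28, 41, 42} in (ℤ_49, +):
(1) 0 ∈ H? Yes
(2) Closure: for all a,b ∈ H, (a+b) mod 49 ∈ H? No  [counterexample: 7 + 28 = 35 ∉ H]
(3) Inverses: for all a ∈ H, -a mod 49 ∈ H? No

No, H is not a subgroup of ℤ_49


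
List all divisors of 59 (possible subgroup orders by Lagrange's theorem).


Lagrange's theorem: |H| divides |G|
|G| = 59
Divisors of 59: 1, 59

Possible subgroup orders: {1, 59}


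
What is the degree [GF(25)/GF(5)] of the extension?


GF(25) = GF(5^2), so the extension degree is 2

[GF(25)/GF(5)] = 2


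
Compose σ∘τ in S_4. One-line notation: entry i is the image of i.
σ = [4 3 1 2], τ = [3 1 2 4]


σ∘τ: apply τ first, then σ
1 →τ 3 →σ 1
2 →τ 1 →σ 4
3 →τ 2 →σ 3
4 →τ 4 →σ 2

σ∘τ = [1 4 3 2]


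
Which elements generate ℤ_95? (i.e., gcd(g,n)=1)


g generates ℤ_n iff gcd(g,n) = 1
Prime factors of 95: 5, 19
Generators are g ∈ {1,...,94} not divisible by any of these primes.
Generators: {1, 2, 3, 4, 6, 7, 8, 9, 11, 12, 13, 14, 16, 17, 18, 21, 22, 23, 24, 26, 27, 28, 29, 31, 32, 33, 34, 36, 37, 39, 41, 42, 43, 44, 46, 47, 48, 49, 51, 52, 53, 54, 56, 58, 59, 61, 62, 63, 64, 66, 67, 68, 69, 71, 72, 73, 74, 77, 78, 79, 81, 82, 83, 84, 86, 87, 88, 89, 91, 92, 93, 94}
Number of generators = φ(95) = 72

Generators of ℤ_95 = {1, 2, 3, 4, 6, 7, 8, 9, 11, 12, 13, 14, 16, 17, 18, 21, 22, 23, 24, 26, 27, 28, 29, 31, 32, 33, 34, 36, 37, 39, 41, 42, 43, 44, 46, 47, 48, 49, 51, 52, 53, 54, 56, 58, 59, 61, 62, 63, 64, 66, 67, 68, 69, 71, 72, 73, 74, 77, 78, 79, 81, 82, 83, 84, 86, 87, 88, 89, 91, 92, 93, 94}


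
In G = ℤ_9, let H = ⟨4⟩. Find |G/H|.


|⟨4⟩| = n / gcd(4, 9) = 9 / 1 = 9
H is normal (ℤ_9 is abelian).
|G/H| = |G| / |H| = 9 / 9 = 1

|G/H| = 1


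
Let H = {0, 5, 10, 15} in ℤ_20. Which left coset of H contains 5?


5 + H = {5 + h (mod 20) : h ∈ H}
5+0=5, 5+5=10, 5+10=15, 5+15=0
5 + H = {0, 5, 10, 15} = 0 + H

5 + H = {0, 5, 10, 15}


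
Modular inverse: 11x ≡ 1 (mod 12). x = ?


Use the extended Euclidean algorithm to write 1 = 11·s + 12·t; then s mod 12 is the inverse.
Euclidean algorithm:
  11 = 0·12 + 11
  12 = 1·11 + 1
  11 = 11·1 + 0
gcd(11,12) = 1
Back-substitution gives: 11·(-1) + 12·(1) = 1
So 11⁻¹ ≡ -1 ≡ 11 (mod 12)
Check: 11 × 11 = 121 ≡ 1 (mod 12) ✓

11⁻¹ ≡ 11 (mod 12)


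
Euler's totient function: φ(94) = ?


Factor n: 94 = 2 × 47
φ(n) = n · ∏(1 - 1/p) over distinct primes p | n
φ(94) = 94 · (1 - 1/2) · (1 - 1/47) = 46

φ(94) = 46


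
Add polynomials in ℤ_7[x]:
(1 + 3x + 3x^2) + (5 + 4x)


Add coefficients mod 7:
x^0: 1 + 5 = 6 (mod 7)
x^1: 3 + 4 = 0 (mod 7)
x^2: 3 + 0 = 3 (mod 7)
Result: 6 + 3x^2

f + g = 6 + 3x^2


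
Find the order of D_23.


|D_n| = 2n (n rotations and n reflections)
|D_23| = 2×23 = 46

|D_23| = 46


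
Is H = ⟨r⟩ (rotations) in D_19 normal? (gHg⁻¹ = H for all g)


H = ⟨r⟩ (rotations) in D_19
The rotation subgroup ⟨r⟩ has index 2 in D_19, so it is normal

Yes, normal subgroup


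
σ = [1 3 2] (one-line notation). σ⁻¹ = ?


To find σ⁻¹, swap domain and range:
σ(1) = 1 → σ⁻¹(1) = 1
σ(2) = 3 → σ⁻¹(3) = 2
σ(3) = 2 → σ⁻¹(2) = 3

σ⁻¹ = [1 3 2]


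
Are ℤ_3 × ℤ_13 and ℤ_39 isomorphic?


Comparing ℤ_3 × ℤ_13 and ℤ_39:
gcd(3,13) = 1, so ℤ_3 × ℤ_13 ≅ ℤ_39 (CRT)

Yes, ℤ_3 × ℤ_13 ≅ ℤ_39


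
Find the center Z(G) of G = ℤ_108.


Z(G) = {g ∈ G | gx = xg for all x ∈ G}
ℤ_108 is abelian, so Z(G) = G

Z(ℤ_108) = ℤ_108


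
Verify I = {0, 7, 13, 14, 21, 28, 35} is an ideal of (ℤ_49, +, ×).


Check ideal conditions for I = {0, 7, 13, 14, 21, 28, 35} in ℤ_49:
(1) I is an additive subgroup? No
(2) For r ∈ ℤ_49 and a ∈ I: r·a ∈ I? No  [counterexample: r=2, a=13, r·a mod 49 = 26 ∉ I]

No, I is not an ideal of ℤ_49


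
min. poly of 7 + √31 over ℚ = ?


Let α = 7 + √31. Then α - 7 = √31, so (α - 7)² = 31, giving α² - 14α + 18 = 0. Degree 2 and α ∉ ℚ, so this is the minimal polynomial.

Minimal polynomial: x² - 14x + 18


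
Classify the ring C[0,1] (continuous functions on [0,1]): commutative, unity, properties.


pointwise +,× is commutative with unity (constant 1); but bump functions with disjoint support multiply to 0 — zero divisors, so not an integral domain
Commutative: Yes
Integral domain: No
Has unity: Yes

C[0,1] (continuous functions on [0,1]): Commutative=Yes, Unity=Yes


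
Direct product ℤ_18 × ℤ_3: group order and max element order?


|ℤ_18 × ℤ_3| = 18 × 3 = 54
Max element order = lcm(18,3) = 18
Cyclic? No (gcd=3)

|ℤ_18×ℤ_3| = 54, max element order = 18


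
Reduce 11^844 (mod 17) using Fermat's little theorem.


Fermat's little theorem: if p is prime and gcd(a,p)=1, then a^(p-1) ≡ 1 (mod p)
p = 17 is prime, gcd(11,17) = 1
Reduce exponent: 844 mod 16 = 12
So 11^844 ≡ 11^12 (mod 17)
11^12 mod 17 = 13

11^844 ≡ 13 (mod 17)


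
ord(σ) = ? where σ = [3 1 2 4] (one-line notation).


Cycle decomposition: (1 3 2)
Cycle lengths: 3
Order = lcm(3) = 3

ord(σ) = 3


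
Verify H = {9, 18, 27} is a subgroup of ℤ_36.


Subgroup test for H = {9, 18, 27} in (ℤ_36, +):
(1) 0 ∈ H? No
(2) Closure: for all a,b ∈ H, (a+b) mod 36 ∈ H? No  [counterexample: 9 + 27 = 0 ∉ H]
(3) Inverses: for all a ∈ H, -a mod 36 ∈ H? Yes

No, H is not a subgroup of ℤ_36


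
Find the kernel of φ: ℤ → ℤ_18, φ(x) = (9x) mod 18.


Kernel = preimage of identity
ker(φ) = {x ∈ ℤ : 9x ≡ 0 (mod 18)}. gcd(9,18) = 9, so 9x ≡ 0 (mod 18) ⟺ x ≡ 0 (mod 18/9 = 2). Hence ker(φ) = 2ℤ

ker(φ) = 2ℤ


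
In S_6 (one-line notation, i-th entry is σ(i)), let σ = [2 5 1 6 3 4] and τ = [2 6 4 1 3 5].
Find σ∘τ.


σ∘τ: apply τ first, then σ
1 →τ 2 →σ 5
2 →τ 6 →σ 4
3 →τ 4 →σ 6
4 →τ 1 →σ 2
5 →τ 3 →σ 1
6 →τ 5 →σ 3

σ∘τ = [5 4 6 2 1 3]


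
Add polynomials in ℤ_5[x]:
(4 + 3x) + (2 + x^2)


Add coefficients mod 5:
x^0: 4 + 2 = 1 (mod 5)
x^1: 3 + 0 = 3 (mod 5)
x^2: 0 + 1 = 1 (mod 5)
Result: 1 + 3x + x^2

f + g = 1 + 3x + x^2


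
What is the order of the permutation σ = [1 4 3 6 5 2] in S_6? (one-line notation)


Cycle decomposition: (2 4 6)
Cycle lengths: 3
Order = lcm(3) = 3

ord(σ) = 3


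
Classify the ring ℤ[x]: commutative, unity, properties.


Polynomial ring over ℤ (an integral domain) is a commutative integral domain with unity 1
Commutative: Yes
Integral domain: Yes
Has unity: Yes

ℤ[x]: Commutative=Yes, Unity=Yes


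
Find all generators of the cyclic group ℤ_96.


g generates ℤ_n iff gcd(g,n) = 1
Prime factors of 96: 2, 3
Generators are g ∈ {1,...,95} not divisible by any of these primes.
Generators: {1, 5, 7, 11, 13, 17, 19, 23, 25, 29, 31, 35, 37, 41, 43, 47, 49, 53, 55, 59, 61, 65, 67, 71, 73, 77, 79, 83, 85, 89, 91, 95}
Number of generators = φ(96) = 32

Generators of ℤ_96 = {1, 5, 7, 11, 13, 17, 19, 23, 25, 29, 31, 35, 37, 41, 43, 47, 49, 53, 55, 59, 61, 65, 67, 71, 73, 77, 79, 83, 85, 89, 91, 95}


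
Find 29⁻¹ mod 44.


Use the extended Euclidean algorithm to write 1 = 29·s + 44·t; then s mod 44 is the inverse.
Euclidean algorithm:
  29 = 0·44 + 29
  44 = 1·29 + 15
  29 = 1·15 + 14
  15 = 1·14 + 1
  14 = 14·1 + 0
gcd(29,44) = 1
Back-substitution gives: 29·(-3) + 44·(2) = 1
So 29⁻¹ ≡ -3 ≡ 41 (mod 44)
Check: 29 × 41 = 1189 ≡ 1 (mod 44) ✓

29⁻¹ ≡ 41 (mod 44)


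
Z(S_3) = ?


Z(G) = {g ∈ G | gx = xg for all x ∈ G}
S_n is non-abelian for n ≥ 3; Z(S_3) is trivial

Z(S_3) = {e}


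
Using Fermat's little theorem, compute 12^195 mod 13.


Fermat's little theorem: if p is prime and gcd(a,p)=1, then a^(p-1) ≡ 1 (mod p)
p = 13 is prime, gcd(12,13) = 1
Reduce exponent: 195 mod 12 = 3
So 12^195 ≡ 12^3 (mod 13)
12^3 mod 13 = 12

12^195 ≡ 12 (mod 13)


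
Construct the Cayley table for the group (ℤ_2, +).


Elements: {0, 1}
Operation: addition mod 2
Entry (a, b) = (a + b) mod 2

Cayley table:
  | 0 | 1
0 | 0 | 1
1 | 1 | 0


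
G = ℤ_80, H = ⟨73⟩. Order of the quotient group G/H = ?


|⟨73⟩| = n / gcd(73, 80) = 80 / 1 = 80
H is normal (ℤ_80 is abelian).
|G/H| = |G| / |H| = 80 / 80 = 1

|G/H| = 1


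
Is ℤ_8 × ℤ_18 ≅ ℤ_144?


Comparing ℤ_8 × ℤ_18 and ℤ_144:
gcd(8,18) = 2 ≠ 1. Max element order in ℤ_8×ℤ_18 is lcm(8,18) = 72 < 144, so it has no element of order 144

No, ℤ_8 × ℤ_18 ≇ ℤ_144


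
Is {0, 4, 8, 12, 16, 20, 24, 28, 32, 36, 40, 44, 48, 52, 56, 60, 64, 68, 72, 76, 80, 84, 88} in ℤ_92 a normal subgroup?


H = {0, 4, 8, 12, 16, 20, 24, 28, 32, 36, 40, 44, 48, 52, 56, 60, 64, 68, 72, 76, 80, 84, 88} in ℤ_92
ℤ_92 is abelian; every subgroup of an abelian group is normal

Yes, normal subgroup


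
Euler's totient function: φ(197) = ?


Factor n: 197 = 197
φ(n) = n · ∏(1 - 1/p) over distinct primes p | n
φ(197) = 197 · (1 - 1/197) = 196

φ(197) = 196


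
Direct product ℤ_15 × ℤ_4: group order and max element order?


|ℤ_15 × ℤ_4| = 15 × 4 = 60
Max element order = lcm(15,4) = 60
Cyclic? Yes (gcd=1)

|ℤ_15×ℤ_4| = 60, max element order = 60


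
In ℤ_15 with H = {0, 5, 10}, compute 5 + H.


5 + H = {5 + h (mod 15) : h ∈ H}
5+0=5, 5+5=10, 5+10=0
5 + H = {0, 5, 10} = 0 + H

5 + H = {0, 5, 10}


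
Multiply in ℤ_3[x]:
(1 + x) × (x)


Expand and collect like terms; reduce coefficients mod 3:
x^0: 1·0 = 0 ≡ 0 (mod 3)
x^1: 1·1 + 1·0 = 1 ≡ 1 (mod 3)
x^2: 1·1 = 1 ≡ 1 (mod 3)
Result: x + x^2

f · g = x + x^2


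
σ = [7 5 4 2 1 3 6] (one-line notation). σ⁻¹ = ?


To find σ⁻¹, swap domain and range:
σ(1) = 7 → σ⁻¹(7) = 1
σ(2) = 5 → σ⁻¹(5) = 2
σ(3) = 4 → σ⁻¹(4) = 3
σ(4) = 2 → σ⁻¹(2) = 4
σ(5) = 1 → σ⁻¹(1) = 5
σ(6) = 3 → σ⁻¹(3) = 6
σ(7) = 6 → σ⁻¹(6) = 7

σ⁻¹ = [5 4 6 3 2 7 1]


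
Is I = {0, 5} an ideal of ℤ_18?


Check ideal conditions for I = {0, 5} in ℤ_18:
(1) I is an additive subgroup? No
(2) For r ∈ ℤ_18 and a ∈ I: r·a ∈ I? No  [counterexample: r=2, a=5, r·a mod 18 = 10 ∉ I]

No, I is not an ideal of ℤ_18


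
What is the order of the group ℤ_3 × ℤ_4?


|A × B| = |A| · |B|
|ℤ_3 × ℤ_4| = 3 × 4 = 12

|ℤ_3 × ℤ_4| = 12


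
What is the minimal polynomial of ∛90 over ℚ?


∛90 satisfies x³ - 90 = 0, irreducible over ℚ (no rational root; 90 is not a perfect cube)

Minimal polynomial: x³ - 90


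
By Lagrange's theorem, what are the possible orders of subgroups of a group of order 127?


Lagrange's theorem: |H| divides |G|
|G| = 127
Divisors of 127: 1, 127

Possible subgroup orders: {1, 127}


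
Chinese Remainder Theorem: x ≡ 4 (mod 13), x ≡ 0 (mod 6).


m₁ = 13, m₂ = 6, gcd = 1, so CRT applies. M = m₁·m₂ = 78
Let M₁ = M/m₁ = 6, M₂ = M/m₂ = 13
Find y₁ ≡ M₁⁻¹ (mod m₁): 6⁻¹ ≡ 11 (mod 13)
Find y₂ ≡ M₂⁻¹ (mod m₂): 13⁻¹ ≡ 1 (mod 6)
x = a₁·M₁·y₁ + a₂·M₂·y₂ = 4·6·11 + 0·13·1 = 264
Reduce mod 78: x ≡ 30
Check: 30 mod 13 = 4 ✓, 30 mod 6 = 0 ✓

x ≡ 30 (mod 78)


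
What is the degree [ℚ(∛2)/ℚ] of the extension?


∛2 has minimal polynomial x³ - 2 (irreducible over ℚ since 2 is not a perfect cube)

[ℚ(∛2)/ℚ] = 3


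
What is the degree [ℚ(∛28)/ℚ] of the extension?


∛28 has minimal polynomial x³ - 28 (irreducible over ℚ since 28 is not a perfect cube)

[ℚ(∛28)/ℚ] = 3


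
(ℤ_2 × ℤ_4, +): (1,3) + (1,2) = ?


Operation: componentwise addition mod (2, 4)
(1,3) + (1,2) = ((a₁+b₁) mod 2, (a₂+b₂) mod 4) with a = (1,3), b = (1,2)

(1,3) + (1,2) = (0,1)


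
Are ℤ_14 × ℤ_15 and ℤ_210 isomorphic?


Comparing ℤ_14 × ℤ_15 and ℤ_210:
gcd(14,15) = 1, so ℤ_14 × ℤ_15 ≅ ℤ_210 (CRT)

Yes, ℤ_14 × ℤ_15 ≅ ℤ_210


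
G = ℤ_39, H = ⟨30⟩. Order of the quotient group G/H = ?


|⟨30⟩| = n / gcd(30, 39) = 39 / 3 = 13
H is normal (ℤ_39 is abelian).
|G/H| = |G| / |H| = 39 / 13 = 3

|G/H| = 3


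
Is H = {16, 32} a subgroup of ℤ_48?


Subgroup test for H = {16, 32} in (ℤ_48, +):
(1) 0 ∈ H? No
(2) Closure: for all a,b ∈ H, (a+b) mod 48 ∈ H? No  [counterexample: 16 + 32 = 0 ∉ H]
(3) Inverses: for all a ∈ H, -a mod 48 ∈ H? Yes

No, H is not a subgroup of ℤ_48


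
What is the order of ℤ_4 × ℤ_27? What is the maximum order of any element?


|ℤ_4 × ℤ_27| = 4 × 27 = 108
Max element order = lcm(4,27) = 108
Cyclic? Yes (gcd=1)

|ℤ_4×ℤ_27| = 108, max element order = 108


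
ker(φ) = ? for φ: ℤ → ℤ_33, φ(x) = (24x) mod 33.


Kernel = preimage of identity
ker(φ) = {x ∈ ℤ : 24x ≡ 0 (mod 33)}. gcd(24,33) = 3, so 24x ≡ 0 (mod 33) ⟺ x ≡ 0 (mod 33/3 = 11). Hence ker(φ) = 11ℤ

ker(φ) = 11ℤ


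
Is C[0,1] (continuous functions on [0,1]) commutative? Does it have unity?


pointwise +,× is commutative with unity (constant 1); but bump functions with disjoint support multiply to 0 — zero divisors, so not an integral domain
Commutative: Yes
Integral domain: No
Has unity: Yes

C[0,1] (continuous functions on [0,1]): Commutative=Yes, Unity=Yes


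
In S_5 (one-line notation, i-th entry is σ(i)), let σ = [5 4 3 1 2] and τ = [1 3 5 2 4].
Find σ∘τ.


σ∘τ: apply τ first, then σ
1 →τ 1 →σ 5
2 →τ 3 →σ 3
3 →τ 5 →σ 2
4 →τ 2 →σ 4
5 →τ 4 →σ 1

σ∘τ = [5 3 2 4 1]


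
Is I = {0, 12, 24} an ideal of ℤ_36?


Check ideal conditions for I = {0, 12, 24} in ℤ_36:
(1) I is an additive subgroup? Yes
(2) For r ∈ ℤ_36 and a ∈ I: r·a ∈ I? Yes

Yes, I is an ideal of ℤ_36


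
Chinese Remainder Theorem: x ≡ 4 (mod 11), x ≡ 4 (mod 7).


m₁ = 11, m₂ = 7, gcd = 1, so CRT applies. M = m₁·m₂ = 77
Let M₁ = M/m₁ = 7, M₂ = M/m₂ = 11
Find y₁ ≡ M₁⁻¹ (mod m₁): 7⁻¹ ≡ 8 (mod 11)
Find y₂ ≡ M₂⁻¹ (mod m₂): 11⁻¹ ≡ 2 (mod 7)
x = a₁·M₁·y₁ + a₂·M₂·y₂ = 4·7·8 + 4·11·2 = 312
Reduce mod 77: x ≡ 4
Check: 4 mod 11 = 4 ✓, 4 mod 7 = 4 ✓

x ≡ 4 (mod 77)


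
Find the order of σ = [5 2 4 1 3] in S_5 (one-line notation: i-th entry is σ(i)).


Cycle decomposition: (1 5 3 4)
Cycle lengths: 4
Order = lcm(4) = 4

ord(σ) = 4


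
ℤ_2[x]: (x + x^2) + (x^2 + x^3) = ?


Add coefficients mod 2:
x^0: 0 + 0 = 0 (mod 2)
x^1: 1 + 0 = 1 (mod 2)
x^2: 1 + 1 = 0 (mod 2)
x^3: 0 + 1 = 1 (mod 2)
Result: x + x^3

f + g = x + x^3


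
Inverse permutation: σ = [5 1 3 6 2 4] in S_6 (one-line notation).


To find σ⁻¹, swap domain and range:
σ(1) = 5 → σ⁻¹(5) = 1
σ(2) = 1 → σ⁻¹(1) = 2
σ(3) = 3 → σ⁻¹(3) = 3
σ(4) = 6 → σ⁻¹(6) = 4
σ(5) = 2 → σ⁻¹(2) = 5
σ(6) = 4 → σ⁻¹(4) = 6

σ⁻¹ = [2 5 3 6 1 4]


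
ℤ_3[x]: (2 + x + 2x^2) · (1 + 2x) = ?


Expand and collect like terms; reduce coefficients mod 3:
x^0: 2·1 = 2 ≡ 2 (mod 3)
x^1: 2·2 + 1·1 = 5 ≡ 2 (mod 3)
x^2: 1·2 + 2·1 = 4 ≡ 1 (mod 3)
x^3: 2·2 = 4 ≡ 1 (mod 3)
Result: 2 + 2x + x^2 + x^3

f · g = 2 + 2x + x^2 + x^3


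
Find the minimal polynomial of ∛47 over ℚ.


∛47 satisfies x³ - 47 = 0, irreducible over ℚ (no rational root; 47 is not a perfect cube)

Minimal polynomial: x³ - 47


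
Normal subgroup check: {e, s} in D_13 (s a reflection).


H = {e, s} in D_13 (s a reflection)
r·s·r⁻¹ = sr⁻² ≠ s for n ≥ 3, so {e, s} is not closed under conjugation

No, not a normal subgroup


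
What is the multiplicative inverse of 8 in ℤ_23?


Use the extended Euclidean algorithm to write 1 = 8·s + 23·t; then s mod 23 is the inverse.
Euclidean algorithm:
  8 = 0·23 + 8
  23 = 2·8 + 7
  8 = 1·7 + 1
  7 = 7·1 + 0
gcd(8,23) = 1
Back-substitution gives: 8·(3) + 23·(-1) = 1
So 8⁻¹ ≡ 3 ≡ 3 (mod 23)
Check: 8 × 3 = 24 ≡ 1 (mod 23) ✓

8⁻¹ ≡ 3 (mod 23)


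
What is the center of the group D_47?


Z(G) = {g ∈ G | gx = xg for all x ∈ G}
For odd n, Z(D_n) = {e}: no nontrivial rotation commutes with all reflections

Z(D_47) = {e}


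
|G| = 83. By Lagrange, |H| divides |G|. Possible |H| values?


Lagrange's theorem: |H| divides |G|
|G| = 83
Divisors of 83: 1, 83

Possible subgroup orders: {1, 83}


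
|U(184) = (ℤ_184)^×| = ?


U(n) is the group of units mod n; |U(n)| = φ(n)
|U(184)| = φ(184) = 88

|U(184) = (ℤ_184)^×| = 88


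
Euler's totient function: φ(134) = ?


Factor n: 134 = 2 × 67
φ(n) = n · ∏(1 - 1/p) over distinct primes p | n
φ(134) = 134 · (1 - 1/2) · (1 - 1/67) = 66

φ(134) = 66


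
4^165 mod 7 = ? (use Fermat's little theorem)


Fermat's little theorem: if p is prime and gcd(a,p)=1, then a^(p-1) ≡ 1 (mod p)
p = 7 is prime, gcd(4,7) = 1
Reduce exponent: 165 mod 6 = 3
So 4^165 ≡ 4^3 (mod 7)
4^3 mod 7 = 1

4^165 ≡ 1 (mod 7)


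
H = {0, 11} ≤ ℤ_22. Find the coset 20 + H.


20 + H = {20 + h (mod 22) : h ∈ H}
20+0=20, 20+11=9
20 + H = {9, 20} = 9 + H

20 + H = {9, 20}


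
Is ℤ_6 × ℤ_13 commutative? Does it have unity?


Direct product ring; commutative with unity (1,1); but (1,0)·(0,1) = (0,0) gives zero divisors, so not an integral domain
Commutative: Yes
Integral domain: No
Has unity: Yes

ℤ_6 × ℤ_13: Commutative=Yes, Unity=Yes


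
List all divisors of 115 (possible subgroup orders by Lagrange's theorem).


Lagrange's theorem: |H| divides |G|
|G| = 115
Divisors of 115: 1, 5, 23, 115

Possible subgroup orders: {1, 5, 23, 115}


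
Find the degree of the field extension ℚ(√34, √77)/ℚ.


[ℚ(√34,√77):ℚ] = [ℚ(√34,√77):ℚ(√34)]·[ℚ(√34):ℚ] = 2·2 = 4

[ℚ(√34, √77)/ℚ] = 4


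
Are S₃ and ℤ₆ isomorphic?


Comparing S₃ and ℤ₆:
S₃ is non-abelian, ℤ₆ is abelian

No, S₃ ≇ ℤ₆


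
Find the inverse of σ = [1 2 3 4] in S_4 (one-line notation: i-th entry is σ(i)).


To find σ⁻¹, swap domain and range:
σ(1) = 1 → σ⁻¹(1) = 1
σ(2) = 2 → σ⁻¹(2) = 2
σ(3) = 3 → σ⁻¹(3) = 3
σ(4) = 4 → σ⁻¹(4) = 4

σ⁻¹ = [1 2 3 4]


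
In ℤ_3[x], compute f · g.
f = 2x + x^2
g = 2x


Expand and collect like terms; reduce coefficients mod 3:
x^0: 0·0 = 0 ≡ 0 (mod 3)
x^1: 0·2 + 2·0 = 0 ≡ 0 (mod 3)
x^2: 2·2 + 1·0 = 4 ≡ 1 (mod 3)
x^3: 1·2 = 2 ≡ 2 (mod 3)
Result: x^2 + 2x^3

f · g = x^2 + 2x^3


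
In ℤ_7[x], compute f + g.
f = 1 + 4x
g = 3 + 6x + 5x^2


Add coefficients mod 7:
x^0: 1 + 3 = 4 (mod 7)
x^1: 4 + 6 = 3 (mod 7)
x^2: 0 + 5 = 5 (mod 7)
Result: 4 + 3x + 5x^2

f + g = 4 + 3x + 5x^2


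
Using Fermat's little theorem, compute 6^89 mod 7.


Fermat's little theorem: if p is prime and gcd(a,p)=1, then a^(p-1) ≡ 1 (mod p)
p = 7 is prime, gcd(6,7) = 1
Reduce exponent: 89 mod 6 = 5
So 6^89 ≡ 6^5 (mod 7)
6^5 mod 7 = 6

6^89 ≡ 6 (mod 7)


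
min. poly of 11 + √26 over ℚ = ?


Let α = 11 + √26. Then α - 11 = √26, so (α - 11)² = 26, giving α² - 22α + 95 = 0. Degree 2 and α ∉ ℚ, so this is the minimal polynomial.

Minimal polynomial: x² - 22x + 95


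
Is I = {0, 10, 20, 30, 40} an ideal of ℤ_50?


Check ideal conditions for I = {0, 10, 20, 30, 40} in ℤ_50:
(1) I is an additive subgroup? Yes
(2) For r ∈ ℤ_50 and a ∈ I: r·a ∈ I? Yes

Yes, I is an ideal of ℤ_50


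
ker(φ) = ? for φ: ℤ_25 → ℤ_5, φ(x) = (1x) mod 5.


Kernel = preimage of identity
ker(φ) = {x ∈ ℤ_25 : 1x ≡ 0 (mod 5)}. Since 5 | 25, φ is well-defined. The kernel is the cyclic subgroup ⟨5⟩ of ℤ_25 (order 5), i.e. {0, 5, 10, 15, 20}

ker(φ) = {0, 5, 10, 15, 20}


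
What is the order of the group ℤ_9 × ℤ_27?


|A × B| = |A| · |B|
|ℤ_9 × ℤ_27| = 9 × 27 = 243

|ℤ_9 × ℤ_27| = 243


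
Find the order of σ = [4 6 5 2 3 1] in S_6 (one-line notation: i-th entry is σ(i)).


Cycle decomposition: (1 4 2 6) (3 5)
Cycle lengths: 4, 2
Order = lcm(4, 2) = 4

ord(σ) = 4


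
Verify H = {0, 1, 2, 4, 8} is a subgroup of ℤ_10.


Subgroup test for H = {0, 1, 2, 4, 8} in (ℤ_10, +):
(1) 0 ∈ H? Yes
(2) Closure: for all a,b ∈ H, (a+b) mod 10 ∈ H? No  [counterexample: 1 + 2 = 3 ∉ H]
(3) Inverses: for all a ∈ H, -a mod 10 ∈ H? No

No, H is not a subgroup of ℤ_10


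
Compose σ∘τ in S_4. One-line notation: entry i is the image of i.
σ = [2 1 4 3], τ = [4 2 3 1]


σ∘τ: apply τ first, then σ
1 →τ 4 →σ 3
2 →τ 2 →σ 1
3 →τ 3 →σ 4
4 →τ 1 →σ 2

σ∘τ = [3 1 4 2]


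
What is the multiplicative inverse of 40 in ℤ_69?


Use the extended Euclidean algorithm to write 1 = 40·s + 69·t; then s mod 69 is the inverse.
Euclidean algorithm:
  40 = 0·69 + 40
  69 = 1·40 + 29
  40 = 1·29 + 11
  29 = 2·11 + 7
  11 = 1·7 + 4
  7 = 1·4 + 3
  4 = 1·3 + 1
  3 = 3·1 + 0
gcd(40,69) = 1
Back-substitution gives: 40·(19) + 69·(-11) = 1
So 40⁻¹ ≡ 19 ≡ 19 (mod 69)
Check: 40 × 19 = 760 ≡ 1 (mod 69) ✓

40⁻¹ ≡ 19 (mod 69)


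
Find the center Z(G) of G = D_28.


Z(G) = {g ∈ G | gx = xg for all x ∈ G}
For even n, Z(D_n) = {e, r^(n/2)}: the 180° rotation r^14 commutes with every reflection and rotation

Z(D_28) = {e, r^14}


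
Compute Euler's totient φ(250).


Factor n: 250 = 2 × 5^3
φ(n) = n · ∏(1 - 1/p) over distinct primes p | n
φ(250) = 250 · (1 - 1/2) · (1 - 1/5) = 100

φ(250) = 100


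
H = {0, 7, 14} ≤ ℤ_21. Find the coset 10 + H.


10 + H = {10 + h (mod 21) : h ∈ H}
10+0=10, 10+7=17, 10+14=3
10 + H = {3, 10, 17} = 3 + H

10 + H = {3, 10, 17}


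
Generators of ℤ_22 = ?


g generates ℤ_n iff gcd(g,n) = 1
Prime factors of 22: 2, 11
Generators are g ∈ {1,...,21} not divisible by any of these primes.
Generators: {1, 3, 5, 7, 9, 13, 15, 17, 19, 21}
Number of generators = φ(22) = 10

Generators of ℤ_22 = {1, 3, 5, 7, 9, 13, 15, 17, 19, 21}


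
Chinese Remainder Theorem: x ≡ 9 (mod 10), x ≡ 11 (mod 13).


m₁ = 10, m₂ = 13, gcd = 1, so CRT applies. M = m₁·m₂ = 130
Let M₁ = M/m₁ = 13, M₂ = M/m₂ = 10
Find y₁ ≡ M₁⁻¹ (mod m₁): 13⁻¹ ≡ 7 (mod 10)
Find y₂ ≡ M₂⁻¹ (mod m₂): 10⁻¹ ≡ 4 (mod 13)
x = a₁·M₁·y₁ + a₂·M₂·y₂ = 9·13·7 + 11·10·4 = 1259
Reduce mod 130: x ≡ 89
Check: 89 mod 10 = 9 ✓, 89 mod 13 = 11 ✓

x ≡ 89 (mod 130)


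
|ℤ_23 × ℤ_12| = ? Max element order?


|ℤ_23 × ℤ_12| = 23 × 12 = 276
Max element order = lcm(23,12) = 276
Cyclic? Yes (gcd=1)

|ℤ_23×ℤ_12| = 276, max element order = 276


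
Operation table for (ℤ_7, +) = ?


Elements: {0, 1, 2, 3, 4, 5, 6}
Operation: addition mod 7
Entry (a, b) = (a + b) mod 7

Cayley table:
  | 0 | 1 | 2 | 3 | 4 | 5 | 6
0 | 0 | 1 | 2 | 3 | 4 | 5 | 6
1 | 1 | 2 | 3 | 4 | 5 | 6 | 0
2 | 2 | 3 | 4 | 5 | 6 | 0 | 1
3 | 3 | 4 | 5 | 6 | 0 | 1 | 2
4 | 4 | 5 | 6 | 0 | 1 | 2 | 3
5 | 5 | 6 | 0 | 1 | 2 | 3 | 4
6 | 6 | 0 | 1 | 2 | 3 | 4 | 5


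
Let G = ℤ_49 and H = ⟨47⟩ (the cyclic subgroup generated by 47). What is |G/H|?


|⟨47⟩| = n / gcd(47, 49) = 49 / 1 = 49
H is normal (ℤ_49 is abelian).
|G/H| = |G| / |H| = 49 / 49 = 1

|G/H| = 1


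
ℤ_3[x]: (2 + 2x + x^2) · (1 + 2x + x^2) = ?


Expand and collect like terms; reduce coefficients mod 3:
x^0: 2·1 = 2 ≡ 2 (mod 3)
x^1: 2·2 + 2·1 = 6 ≡ 0 (mod 3)
x^2: 2·1 + 2·2 + 1·1 = 7 ≡ 1 (mod 3)
x^3: 2·1 + 1·2 = 4 ≡ 1 (mod 3)
x^4: 1·1 = 1 ≡ 1 (mod 3)
Result: 2 + x^2 + x^3 + x^4

f · g = 2 + x^2 + x^3 + x^4


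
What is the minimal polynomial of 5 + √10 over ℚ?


Let α = 5 + √10. Then α - 5 = √10, so (α - 5)² = 10, giving α² - 10α + 15 = 0. Degree 2 and α ∉ ℚ, so this is the minimal polynomial.

Minimal polynomial: x² - 10x + 15


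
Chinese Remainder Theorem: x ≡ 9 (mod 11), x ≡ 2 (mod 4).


m₁ = 11, m₂ = 4, gcd = 1, so CRT applies. M = m₁·m₂ = 44
Let M₁ = M/m₁ = 4, M₂ = M/m₂ = 11
Find y₁ ≡ M₁⁻¹ (mod m₁): 4⁻¹ ≡ 3 (mod 11)
Find y₂ ≡ M₂⁻¹ (mod m₂): 11⁻¹ ≡ 3 (mod 4)
x = a₁·M₁·y₁ + a₂·M₂·y₂ = 9·4·3 + 2·11·3 = 174
Reduce mod 44: x ≡ 42
Check: 42 mod 11 = 9 ✓, 42 mod 4 = 2 ✓

x ≡ 42 (mod 44)


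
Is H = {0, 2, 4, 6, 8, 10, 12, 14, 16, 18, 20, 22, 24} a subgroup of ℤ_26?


Subgroup test for H = {0, 2, 4, 6, 8, 10, 12, 14, 16, 18, 20, 22, 24} in (ℤ_26, +):
(1) 0 ∈ H? Yes
(2) Closure: for all a,b ∈ H, (a+b) mod 26 ∈ H? Yes
(3) Inverses: for all a ∈ H, -a mod 26 ∈ H? Yes

Yes, H is a subgroup of ℤ_26


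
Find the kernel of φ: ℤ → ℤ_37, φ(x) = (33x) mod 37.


Kernel = preimage of identity
ker(φ) = {x ∈ ℤ : 33x ≡ 0 (mod 37)}. gcd(33,37) = 1, so 33x ≡ 0 (mod 37) ⟺ x ≡ 0 (mod 37/1 = 37). Hence ker(φ) = 37ℤ

ker(φ) = 37ℤ


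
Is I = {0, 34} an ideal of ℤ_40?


Check ideal conditions for I = {0, 34} in ℤ_40:
(1) I is an additive subgroup? No
(2) For r ∈ ℤ_40 and a ∈ I: r·a ∈ I? No  [counterexample: r=2, a=34, r·a mod 40 = 28 ∉ I]

No, I is not an ideal of ℤ_40


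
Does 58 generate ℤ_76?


g generates ℤ_n iff gcd(g, n) = 1
gcd(58, 76) = 2
Since gcd = 2 ≠ 1, ⟨58⟩ has order 38 < 76, so 58 is not a generator.

No, 58 does not generate ℤ_76


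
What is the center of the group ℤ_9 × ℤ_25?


Z(G) = {g ∈ G | gx = xg for all x ∈ G}
Direct product of abelian groups is abelian, so Z(G) = G

Z(ℤ_9 × ℤ_25) = ℤ_9 × ℤ_25


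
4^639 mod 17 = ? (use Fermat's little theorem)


Fermat's little theorem: if p is prime and gcd(a,p)=1, then a^(p-1) ≡ 1 (mod p)
p = 17 is prime, gcd(4,17) = 1
Reduce exponent: 639 mod 16 = 15
So 4^639 ≡ 4^15 (mod 17)
4^15 mod 17 = 13

4^639 ≡ 13 (mod 17)


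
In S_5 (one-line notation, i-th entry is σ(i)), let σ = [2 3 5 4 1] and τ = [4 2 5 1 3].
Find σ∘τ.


σ∘τ: apply τ first, then σ
1 →τ 4 →σ 4
2 →τ 2 →σ 3
3 →τ 5 →σ 1
4 →τ 1 →σ 2
5 →τ 3 →σ 5

σ∘τ = [4 3 1 2 5]


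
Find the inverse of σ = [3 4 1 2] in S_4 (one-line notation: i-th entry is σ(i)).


To find σ⁻¹, swap domain and range:
σ(1) = 3 → σ⁻¹(3) = 1
σ(2) = 4 → σ⁻¹(4) = 2
σ(3) = 1 → σ⁻¹(1) = 3
σ(4) = 2 → σ⁻¹(2) = 4

σ⁻¹ = [3 4 1 2]


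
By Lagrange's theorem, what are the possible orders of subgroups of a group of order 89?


Lagrange's theorem: |H| divides |G|
|G| = 89
Divisors of 89: 1, 89

Possible subgroup orders: {1, 89}


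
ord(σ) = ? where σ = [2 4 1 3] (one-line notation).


Cycle decomposition: (1 2 4 3)
Cycle lengths: 4
Order = lcm(4) = 4

ord(σ) = 4


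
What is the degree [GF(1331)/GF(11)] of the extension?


GF(1331) = GF(11^3), so the extension degree is 3

[GF(1331)/GF(11)] = 3


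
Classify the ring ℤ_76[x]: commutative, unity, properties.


ℤ_76 has zero divisors (2·38 ≡ 0), and these lift to constant zero divisors in ℤ_76[x]; so not an integral domain
Commutative: Yes
Integral domain: No
Has unity: Yes

ℤ_76[x]: Commutative=Yes, Unity=Yes


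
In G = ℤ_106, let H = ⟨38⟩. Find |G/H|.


|⟨38⟩| = n / gcd(38, 106) = 106 / 2 = 53
H is normal (ℤ_106 is abelian).
|G/H| = |G| / |H| = 106 / 53 = 2

|G/H| = 2


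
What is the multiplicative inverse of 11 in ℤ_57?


Use the extended Euclidean algorithm to write 1 = 11·s + 57·t; then s mod 57 is the inverse.
Euclidean algorithm:
  11 = 0·57 + 11
  57 = 5·11 + 2
  11 = 5·2 + 1
  2 = 2·1 + 0
gcd(11,57) = 1
Back-substitution gives: 11·(26) + 57·(-5) = 1
So 11⁻¹ ≡ 26 ≡ 26 (mod 57)
Check: 11 × 26 = 286 ≡ 1 (mod 57) ✓

11⁻¹ ≡ 26 (mod 57)


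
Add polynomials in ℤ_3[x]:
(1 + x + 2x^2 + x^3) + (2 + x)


Add coefficients mod 3:
x^0: 1 + 2 = 0 (mod 3)
x^1: 1 + 1 = 2 (mod 3)
x^2: 2 + 0 = 2 (mod 3)
x^3: 1 + 0 = 1 (mod 3)
Result: 2x + 2x^2 + x^3

f + g = 2x + 2x^2 + x^3


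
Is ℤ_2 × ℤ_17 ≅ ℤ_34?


Comparing ℤ_2 × ℤ_17 and ℤ_34:
gcd(2,17) = 1, so ℤ_2 × ℤ_17 ≅ ℤ_34 (CRT)

Yes, ℤ_2 × ℤ_17 ≅ ℤ_34


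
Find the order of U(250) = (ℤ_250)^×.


U(n) is the group of units mod n; |U(n)| = φ(n)
|U(250)| = φ(250) = 100

|U(250) = (ℤ_250)^×| = 100


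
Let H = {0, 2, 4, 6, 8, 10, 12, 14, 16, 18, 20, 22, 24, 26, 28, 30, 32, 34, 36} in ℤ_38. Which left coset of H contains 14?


14 + H = {14 + h (mod 38) : h ∈ H}
14+0=14, 14+2=16, 14+4=18, 14+6=20, 14+8=22, 14+10=24, 14+12=26, 14+14=28, 14+16=30, 14+18=32, 14+20=34, 14+22=36, 14+24=0, 14+26=2, 14+28=4, 14+30=6, 14+32=8, 14+34=10, 14+36=12
14 + H = {0, 2, 4, 6, 8, 10, 12, 14, 16, 18, 20, 22, 24, 26, 28, 30, 32, 34, 36} = 0 + H

14 + H = {0, 2, 4, 6, 8, 10, 12, 14, 16, 18, 20, 22, 24, 26, 28, 30, 32, 34, 36}


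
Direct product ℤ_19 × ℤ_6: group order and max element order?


|ℤ_19 × ℤ_6| = 19 × 6 = 114
Max element order = lcm(19,6) = 114
Cyclic? Yes (gcd=1)

|ℤ_19×ℤ_6| = 114, max element order = 114


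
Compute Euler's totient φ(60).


Factor n: 60 = 2^2 × 3 × 5
φ(n) = n · ∏(1 - 1/p) over distinct primes p | n
φ(60) = 60 · (1 - 1/2) · (1 - 1/3) · (1 - 1/5) = 16

φ(60) = 16


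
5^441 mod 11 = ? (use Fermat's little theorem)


Fermat's little theorem: if p is prime and gcd(a,p)=1, then a^(p-1) ≡ 1 (mod p)
p = 11 is prime, gcd(5,11) = 1
Reduce exponent: 441 mod 10 = 1
So 5^441 ≡ 5^1 (mod 11)
5^1 mod 11 = 5

5^441 ≡ 5 (mod 11)


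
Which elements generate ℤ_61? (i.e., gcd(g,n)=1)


g generates ℤ_n iff gcd(g,n) = 1
Prime factors of 61: 61
Generators are g ∈ {1,...,60} not divisible by any of these primes.
Generators: {1, 2, 3, 4, 5, 6, 7, 8, 9, 10, 11, 12, 13, 14, 15, 16, 17, 18, 19, 20, 21, 22, 23, 24, 25, 26, 27, 28, 29, 30, 31, 32, 33, 34, 35, 36, 37, 38, 39, 40, 41, 42, 43, 44, 45, 46, 47, 48, 49, 50, 51, 52, 53, 54, 55, 56, 57, 58, 59, 60}
Number of generators = φ(61) = 60

Generators of ℤ_61 = {1, 2, 3, 4, 5, 6, 7, 8, 9, 10, 11, 12, 13, 14, 15, 16, 17, 18, 19, 20, 21, 22, 23, 24, 25, 26, 27, 28, 29, 30, 31, 32, 33, 34, 35, 36, 37, 38, 39, 40, 41, 42, 43, 44, 45, 46, 47, 48, 49, 50, 51, 52, 53, 54, 55, 56, 57, 58, 59, 60}


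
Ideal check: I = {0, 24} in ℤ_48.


Check ideal conditions for I = {0, 24} in ℤ_48:
(1) I is an additive subgroup? Yes
(2) For r ∈ ℤ_48 and a ∈ I: r·a ∈ I? Yes

Yes, I is an ideal of ℤ_48


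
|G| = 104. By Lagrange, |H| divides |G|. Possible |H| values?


Lagrange's theorem: |H| divides |G|
|G| = 104
Divisors of 104: 1, 2, 4, 8, 13, 26, 52, 104

Possible subgroup orders: {1, 2, 4, 8, 13, 26, 52, 104}


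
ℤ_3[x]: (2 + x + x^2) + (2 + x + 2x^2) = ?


Add coefficients mod 3:
x^0: 2 + 2 = 1 (mod 3)
x^1: 1 + 1 = 2 (mod 3)
x^2: 1 + 2 = 0 (mod 3)
Result: 1 + 2x

f + g = 1 + 2x


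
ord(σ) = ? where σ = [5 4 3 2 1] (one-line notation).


Cycle decomposition: (1 5) (2 4)
Cycle lengths: 2, 2
Order = lcm(2, 2) = 2

ord(σ) = 2


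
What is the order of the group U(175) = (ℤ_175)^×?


U(n) is the group of units mod n; |U(n)| = φ(n)
|U(175)| = φ(175) = 120

|U(175) = (ℤ_175)^×| = 120


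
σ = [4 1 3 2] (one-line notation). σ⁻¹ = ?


To find σ⁻¹, swap domain and range:
σ(1) = 4 → σ⁻¹(4) = 1
σ(2) = 1 → σ⁻¹(1) = 2
σ(3) = 3 → σ⁻¹(3) = 3
σ(4) = 2 → σ⁻¹(2) = 4

σ⁻¹ = [2 4 3 1]


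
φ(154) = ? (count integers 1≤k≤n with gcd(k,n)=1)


Factor n: 154 = 2 × 7 × 11
φ(n) = n · ∏(1 - 1/p) over distinct primes p | n
φ(154) = 154 · (1 - 1/2) · (1 - 1/7) · (1 - 1/11) = 60

φ(154) = 60


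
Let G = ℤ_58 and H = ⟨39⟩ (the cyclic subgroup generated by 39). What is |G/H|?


|⟨39⟩| = n / gcd(39, 58) = 58 / 1 = 58
H is normal (ℤ_58 is abelian).
|G/H| = |G| / |H| = 58 / 58 = 1

|G/H| = 1


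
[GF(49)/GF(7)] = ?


GF(49) = GF(7^2), so the extension degree is 2

[GF(49)/GF(7)] = 2


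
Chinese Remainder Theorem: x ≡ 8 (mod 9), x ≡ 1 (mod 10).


m₁ = 9, m₂ = 10, gcd = 1, so CRT applies. M = m₁·m₂ = 90
Let M₁ = M/m₁ = 10, M₂ = M/m₂ = 9
Find y₁ ≡ M₁⁻¹ (mod m₁): 10⁻¹ ≡ 1 (mod 9)
Find y₂ ≡ M₂⁻¹ (mod m₂): 9⁻¹ ≡ 9 (mod 10)
x = a₁·M₁·y₁ + a₂·M₂·y₂ = 8·10·1 + 1·9·9 = 161
Reduce mod 90: x ≡ 71
Check: 71 mod 9 = 8 ✓, 71 mod 10 = 1 ✓

x ≡ 71 (mod 90)


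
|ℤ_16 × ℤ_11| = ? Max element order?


|ℤ_16 × ℤ_11| = 16 × 11 = 176
Max element order = lcm(16,11) = 176
Cyclic? Yes (gcd=1)

|ℤ_16×ℤ_11| = 176, max element order = 176


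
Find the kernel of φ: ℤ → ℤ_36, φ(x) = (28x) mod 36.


Kernel = preimage of identity
ker(φ) = {x ∈ ℤ : 28x ≡ 0 (mod 36)}. gcd(28,36) = 4, so 28x ≡ 0 (mod 36) ⟺ x ≡ 0 (mod 36/4 = 9). Hence ker(φ) = 9ℤ

ker(φ) = 9ℤ


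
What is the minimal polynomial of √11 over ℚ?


√11 satisfies x² - 11 = 0, irreducible over ℚ since 11 is squarefree

Minimal polynomial: x² - 11


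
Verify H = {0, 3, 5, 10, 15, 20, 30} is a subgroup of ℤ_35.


Subgroup test for H = {0, 3, 5, 10, 15, 20, 30} in (ℤ_35, +):
(1) 0 ∈ H? Yes
(2) Closure: for all a,b ∈ H, (a+b) mod 35 ∈ H? No  [counterexample: 3 + 3 = 6 ∉ H]
(3) Inverses: for all a ∈ H, -a mod 35 ∈ H? No

No, H is not a subgroup of ℤ_35


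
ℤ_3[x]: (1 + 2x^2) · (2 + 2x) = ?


Expand and collect like terms; reduce coefficients mod 3:
x^0: 1·2 = 2 ≡ 2 (mod 3)
x^1: 1·2 + 0·2 = 2 ≡ 2 (mod 3)
x^2: 0·2 + 2·2 = 4 ≡ 1 (mod 3)
x^3: 2·2 = 4 ≡ 1 (mod 3)
Result: 2 + 2x + x^2 + x^3

f · g = 2 + 2x + x^2 + x^3


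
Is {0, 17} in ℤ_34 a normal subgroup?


H = {0, 17} in ℤ_34
ℤ_34 is abelian; every subgroup of an abelian group is normal

Yes, normal subgroup


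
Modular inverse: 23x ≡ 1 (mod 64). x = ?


Use the extended Euclidean algorithm to write 1 = 23·s + 64·t; then s mod 64 is the inverse.
Euclidean algorithm:
  23 = 0·64 + 23
  64 = 2·23 + 18
  23 = 1·18 + 5
  18 = 3·5 + 3
  5 = 1·3 + 2
  3 = 1·2 + 1
  2 = 2·1 + 0
gcd(23,64) = 1
Back-substitution gives: 23·(-25) + 64·(9) = 1
So 23⁻¹ ≡ -25 ≡ 39 (mod 64)
Check: 23 × 39 = 897 ≡ 1 (mod 64) ✓

23⁻¹ ≡ 39 (mod 64)


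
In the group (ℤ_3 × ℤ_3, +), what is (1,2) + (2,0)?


Operation: componentwise addition mod (3, 3)
(1,2) + (2,0) = ((a₁+b₁) mod 3, (a₂+b₂) mod 3) with a = (1,2), b = (2,0)

(1,2) + (2,0) = (0,2)


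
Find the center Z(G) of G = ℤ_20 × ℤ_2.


Z(G) = {g ∈ G | gx = xg for all x ∈ G}
Direct product of abelian groups is abelian, so Z(G) = G

Z(ℤ_20 × ℤ_2) = ℤ_20 × ℤ_2


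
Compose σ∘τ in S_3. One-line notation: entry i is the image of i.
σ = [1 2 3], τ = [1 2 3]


σ∘τ: apply τ first, then σ
1 →τ 1 →σ 1
2 →τ 2 →σ 2
3 →τ 3 →σ 3

σ∘τ = [1 2 3]


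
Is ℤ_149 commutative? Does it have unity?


ℤ_149 is a commutative ring with unity 1; 149 is prime, so ℤ_149 is a field (hence an integral domain)
Commutative: Yes
Integral domain: Yes
Has unity: Yes

ℤ_149: Commutative=Yes, Unity=Yes


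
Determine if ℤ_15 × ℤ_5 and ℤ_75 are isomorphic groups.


Comparing ℤ_15 × ℤ_5 and ℤ_75:
gcd(15,5) = 5 ≠ 1. Max element order in ℤ_15×ℤ_5 is lcm(15,5) = 15 < 75, so it has no element of order 75

No, ℤ_15 × ℤ_5 ≇ ℤ_75


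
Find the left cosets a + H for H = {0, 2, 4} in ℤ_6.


H = {0, 2, 4}, |H| = 3
Number of cosets = |G|/|H| = 6/3 = 2
0 + H = {0, 2, 4}
1 + H = {1, 3, 5}

Cosets: 0+H={0,2,4}; 1+H={1,3,5}


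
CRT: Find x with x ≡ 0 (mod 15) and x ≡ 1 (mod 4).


m₁ = 15, m₂ = 4, gcd = 1, so CRT applies. M = m₁·m₂ = 60
Let M₁ = M/m₁ = 4, M₂ = M/m₂ = 15
Find y₁ ≡ M₁⁻¹ (mod m₁): 4⁻¹ ≡ 4 (mod 15)
Find y₂ ≡ M₂⁻¹ (mod m₂): 15⁻¹ ≡ 3 (mod 4)
x = a₁·M₁·y₁ + a₂·M₂·y₂ = 0·4·4 + 1·15·3 = 45
Reduce mod 60: x ≡ 45
Check: 45 mod 15 = 0 ✓, 45 mod 4 = 1 ✓

x ≡ 45 (mod 60)


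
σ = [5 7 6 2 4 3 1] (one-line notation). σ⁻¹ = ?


To find σ⁻¹, swap domain and range:
σ(1) = 5 → σ⁻¹(5) = 1
σ(2) = 7 → σ⁻¹(7) = 2
σ(3) = 6 → σ⁻¹(6) = 3
σ(4) = 2 → σ⁻¹(2) = 4
σ(5) = 4 → σ⁻¹(4) = 5
σ(6) = 3 → σ⁻¹(3) = 6
σ(7) = 1 → σ⁻¹(1) = 7

σ⁻¹ = [7 4 6 5 1 3 2]


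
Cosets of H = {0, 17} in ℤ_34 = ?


H = {0, 17}, |H| = 2
Number of cosets = |G|/|H| = 34/2 = 17
0 + H = {0, 17}
1 + H = {1, 18}
2 + H = {2, 19}
3 + H = {3, 20}
4 + H = {4, 21}
5 + H = {5, 22}
6 + H = {6, 23}
7 + H = {7, 24}
8 + H = {8, 25}
9 + H = {9, 26}
10 + H = {10, 27}
11 + H = {11, 28}
12 + H = {12, 29}
13 + H = {13, 30}
14 + H = {14, 31}
15 + H = {15, 32}
16 + H = {16, 33}

Cosets: 0+H={0,17}; 1+H={1,18}; 2+H={2,19}; 3+H={3,20}; 4+H={4,21}; 5+H={5,22}; 6+H={6,23}; 7+H={7,24}; 8+H={8,25}; 9+H={9,26}; 10+H={10,27}; 11+H={11,28}; 12+H={12,29}; 13+H={13,30}; 14+H={14,31}; 15+H={15,32}; 16+H={16,33}


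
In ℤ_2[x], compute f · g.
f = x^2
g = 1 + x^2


Expand and collect like terms; reduce coefficients mod 2:
x^0: 0·1 = 0 ≡ 0 (mod 2)
x^1: 0·0 + 0·1 = 0 ≡ 0 (mod 2)
x^2: 0·1 + 0·0 + 1·1 = 1 ≡ 1 (mod 2)
x^3: 0·1 + 1·0 = 0 ≡ 0 (mod 2)
x^4: 1·1 = 1 ≡ 1 (mod 2)
Result: x^2 + x^4

f · g = x^2 + x^4


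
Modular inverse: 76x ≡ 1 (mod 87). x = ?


Use the extended Euclidean algorithm to write 1 = 76·s + 87·t; then s mod 87 is the inverse.
Euclidean algorithm:
  76 = 0·87 + 76
  87 = 1·76 + 11
  76 = 6·11 + 10
  11 = 1·10 + 1
  10 = 10·1 + 0
gcd(76,87) = 1
Back-substitution gives: 76·(-8) + 87·(7) = 1
So 76⁻¹ ≡ -8 ≡ 79 (mod 87)
Check: 76 × 79 = 6004 ≡ 1 (mod 87) ✓

76⁻¹ ≡ 79 (mod 87)


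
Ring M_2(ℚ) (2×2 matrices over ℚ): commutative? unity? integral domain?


Matrix multiplication is non-commutative for n ≥ 2; the identity matrix I is the unity; singular matrices give zero divisors, so not an integral domain
Commutative: No
Integral domain: No
Has unity: Yes

M_2(ℚ) (2×2 matrices over ℚ): Commutative=No, Unity=Yes


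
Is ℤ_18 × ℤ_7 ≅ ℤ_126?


Comparing ℤ_18 × ℤ_7 and ℤ_126:
gcd(18,7) = 1, so ℤ_18 × ℤ_7 ≅ ℤ_126 (CRT)

Yes, ℤ_18 × ℤ_7 ≅ ℤ_126


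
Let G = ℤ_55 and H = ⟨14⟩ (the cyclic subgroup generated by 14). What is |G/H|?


|⟨14⟩| = n / gcd(14, 55) = 55 / 1 = 55
H is normal (ℤ_55 is abelian).
|G/H| = |G| / |H| = 55 / 55 = 1

|G/H| = 1


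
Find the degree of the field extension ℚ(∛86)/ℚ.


∛86 has minimal polynomial x³ - 86 (irreducible over ℚ since 86 is not a perfect cube)

[ℚ(∛86)/ℚ] = 3


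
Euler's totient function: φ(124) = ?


Factor n: 124 = 2^2 × 31
φ(n) = n · ∏(1 - 1/p) over distinct primes p | n
φ(124) = 124 · (1 - 1/2) · (1 - 1/31) = 60

φ(124) = 60


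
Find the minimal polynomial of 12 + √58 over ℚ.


Let α = 12 + √58. Then α - 12 = √58, so (α - 12)² = 58, giving α² - 24α + 86 = 0. Degree 2 and α ∉ ℚ, so this is the minimal polynomial.

Minimal polynomial: x² - 24x + 86


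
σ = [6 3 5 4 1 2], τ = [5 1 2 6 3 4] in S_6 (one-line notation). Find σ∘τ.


σ∘τ: apply τ first, then σ
1 →τ 5 →σ 1
2 →τ 1 →σ 6
3 →τ 2 →σ 3
4 →τ 6 →σ 2
5 →τ 3 →σ 5
6 →τ 4 →σ 4

σ∘τ = [1 6 3 2 5 4]


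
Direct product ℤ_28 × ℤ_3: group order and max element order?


|ℤ_28 × ℤ_3| = 28 × 3 = 84
Max element order = lcm(28,3) = 84
Cyclic? Yes (gcd=1)

|ℤ_28×ℤ_3| = 84, max element order = 84


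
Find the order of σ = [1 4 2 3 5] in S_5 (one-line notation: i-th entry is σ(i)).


Cycle decomposition: (2 4 3)
Cycle lengths: 3
Order = lcm(3) = 3

ord(σ) = 3
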